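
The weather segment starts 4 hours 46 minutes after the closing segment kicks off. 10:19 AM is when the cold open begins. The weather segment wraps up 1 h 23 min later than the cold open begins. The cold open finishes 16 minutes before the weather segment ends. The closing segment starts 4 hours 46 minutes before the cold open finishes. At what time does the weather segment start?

The weather segment ends at 10:19 AM + 83 min = 11:42 AM.
The cold open ends at 11:42 AM − 16 min = 11:26 AM.
The closing segment starts at 11:26 AM − 286 min = 6:40 AM.
The weather segment starts at 6:40 AM + 286 min = 11:26 AM.

11:26 AM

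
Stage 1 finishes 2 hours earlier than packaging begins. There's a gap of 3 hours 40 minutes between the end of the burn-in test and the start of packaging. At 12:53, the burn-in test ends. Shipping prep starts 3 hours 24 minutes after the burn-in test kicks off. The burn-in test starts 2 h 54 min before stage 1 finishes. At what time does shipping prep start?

15:03

Packaging starts at 12:53 + 220 min = 16:33.
Stage 1 ends at 16:33 − 120 min = 14:33.
The burn-in test starts at 14:33 − 174 min = 11:39.
Shipping prep starts at 11:39 + 204 min = 15:03.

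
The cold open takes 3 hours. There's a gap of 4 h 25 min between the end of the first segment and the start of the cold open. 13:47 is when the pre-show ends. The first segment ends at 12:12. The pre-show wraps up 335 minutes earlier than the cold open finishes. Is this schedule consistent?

The cold open starts at 12:12 + 265 min = 16:37.
The cold open ends at 16:37 + 180 min = 19:37.
The pre-show ends at 19:37 − 335 min = 14:02.
But the pre-show is also said to end at 13:47 — a 15-minute conflict.

No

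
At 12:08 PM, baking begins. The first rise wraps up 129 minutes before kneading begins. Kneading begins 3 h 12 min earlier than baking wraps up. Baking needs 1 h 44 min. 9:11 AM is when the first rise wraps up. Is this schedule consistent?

No

Baking ends at 12:08 PM + 104 min = 1:52 PM.
Kneading starts at 1:52 PM − 192 min = 10:40 AM.
The first rise ends at 10:40 AM − 129 min = 8:31 AM.
But the first rise is also said to end at 9:11 AM — a 40-minute conflict.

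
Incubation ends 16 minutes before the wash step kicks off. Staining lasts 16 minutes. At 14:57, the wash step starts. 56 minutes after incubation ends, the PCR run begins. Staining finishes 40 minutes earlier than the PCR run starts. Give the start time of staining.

14:41

Incubation ends at 14:57 − 16 min = 14:41.
The PCR run starts at 14:41 + 56 min = 15:37.
Staining ends at 15:37 − 40 min = 14:57.
Staining starts at 14:57 − 16 min = 14:41.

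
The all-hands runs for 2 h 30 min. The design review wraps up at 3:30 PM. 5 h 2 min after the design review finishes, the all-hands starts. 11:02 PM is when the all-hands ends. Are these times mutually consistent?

Yes

The all-hands starts at 3:30 PM + 302 min = 8:32 PM.
The all-hands ends at 8:32 PM + 150 min = 11:02 PM.
That matches the stated 11:02 PM, so the schedule is consistent.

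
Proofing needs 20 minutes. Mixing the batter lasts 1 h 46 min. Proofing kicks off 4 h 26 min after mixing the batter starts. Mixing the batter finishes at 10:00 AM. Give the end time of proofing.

1:00 PM

Mixing the batter starts at 10:00 AM − 106 min = 8:14 AM.
Proofing starts at 8:14 AM + 266 min = 12:40 PM.
Proofing ends at 12:40 PM + 20 min = 1:00 PM.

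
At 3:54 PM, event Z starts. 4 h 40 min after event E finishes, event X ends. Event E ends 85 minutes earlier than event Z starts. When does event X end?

Event E ends at 3:54 PM − 85 min = 2:29 PM.
Event X ends at 2:29 PM + 280 min = 7:09 PM.

7:09 PM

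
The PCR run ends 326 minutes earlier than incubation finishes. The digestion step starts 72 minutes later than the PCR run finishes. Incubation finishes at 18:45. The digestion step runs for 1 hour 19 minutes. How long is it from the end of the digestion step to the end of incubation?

2 hours 55 minutes

The PCR run ends at 18:45 − 326 min = 13:19.
The digestion step starts at 13:19 + 72 min = 14:31.
The digestion step ends at 14:31 + 79 min = 15:50.
From 15:50 to 18:45 is 2 hours 55 minutes.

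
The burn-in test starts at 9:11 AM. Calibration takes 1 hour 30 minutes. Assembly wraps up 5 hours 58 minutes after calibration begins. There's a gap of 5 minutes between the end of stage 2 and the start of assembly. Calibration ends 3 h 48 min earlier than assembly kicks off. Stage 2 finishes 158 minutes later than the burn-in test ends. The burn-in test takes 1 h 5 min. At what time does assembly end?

The burn-in test ends at 9:11 AM + 65 min = 10:16 AM.
Stage 2 ends at 10:16 AM + 158 min = 12:54 PM.
Assembly starts at 12:54 PM + 5 min = 12:59 PM.
Calibration ends at 12:59 PM − 228 min = 9:11 AM.
Calibration starts at 9:11 AM − 90 min = 7:41 AM.
Assembly ends at 7:41 AM + 358 min = 1:39 PM.

1:39 PM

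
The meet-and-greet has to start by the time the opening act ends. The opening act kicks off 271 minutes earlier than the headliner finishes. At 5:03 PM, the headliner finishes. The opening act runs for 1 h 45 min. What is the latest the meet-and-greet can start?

2:17 PM

The opening act starts at 5:03 PM − 271 min = 12:32 PM.
The opening act ends at 12:32 PM + 105 min = 2:17 PM.
The meet-and-greet is bounded by the opening act, so the latest it can start is 2:17 PM.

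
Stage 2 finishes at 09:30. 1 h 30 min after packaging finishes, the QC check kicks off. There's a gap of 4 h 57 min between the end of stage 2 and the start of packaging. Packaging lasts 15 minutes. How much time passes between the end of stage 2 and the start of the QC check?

Packaging starts at 09:30 + 297 min = 14:27.
Packaging ends at 14:27 + 15 min = 14:42.
The QC check starts at 14:42 + 90 min = 16:12.
From 09:30 to 16:12 is 6 h 42 min.

6 h 42 min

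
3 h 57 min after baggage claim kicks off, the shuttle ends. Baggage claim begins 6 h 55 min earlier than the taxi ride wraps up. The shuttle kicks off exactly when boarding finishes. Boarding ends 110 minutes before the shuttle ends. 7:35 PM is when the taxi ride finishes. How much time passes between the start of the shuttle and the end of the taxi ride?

288 minutes

Baggage claim starts at 7:35 PM − 415 min = 12:40 PM.
The shuttle ends at 12:40 PM + 237 min = 4:37 PM.
Boarding ends at 4:37 PM − 110 min = 2:47 PM.
So the shuttle starts at 2:47 PM.
From 2:47 PM to 7:35 PM is 288 minutes.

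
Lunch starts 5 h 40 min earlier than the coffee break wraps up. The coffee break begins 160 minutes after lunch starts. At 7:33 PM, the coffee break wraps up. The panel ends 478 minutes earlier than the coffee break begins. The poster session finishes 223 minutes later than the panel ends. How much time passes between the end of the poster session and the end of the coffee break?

Lunch starts at 7:33 PM − 340 min = 1:53 PM.
The coffee break starts at 1:53 PM + 160 min = 4:33 PM.
The panel ends at 4:33 PM − 478 min = 8:35 AM.
The poster session ends at 8:35 AM + 223 min = 12:18 PM.
From 12:18 PM to 7:33 PM is 7 hours 15 minutes.

7 hours 15 minutes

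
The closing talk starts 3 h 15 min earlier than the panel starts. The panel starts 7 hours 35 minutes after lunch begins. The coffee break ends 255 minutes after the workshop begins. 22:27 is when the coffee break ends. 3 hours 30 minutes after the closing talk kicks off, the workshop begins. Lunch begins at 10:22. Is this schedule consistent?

The panel starts at 10:22 + 455 min = 17:57.
The closing talk starts at 17:57 − 195 min = 14:42.
The workshop starts at 14:42 + 210 min = 18:12.
The coffee break ends at 18:12 + 255 min = 22:27.
That matches the stated 22:27, so the schedule is consistent.

Yes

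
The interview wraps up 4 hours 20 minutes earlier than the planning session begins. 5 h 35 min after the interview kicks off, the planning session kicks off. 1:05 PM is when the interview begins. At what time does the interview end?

2:20 PM

The planning session starts at 1:05 PM + 335 min = 6:40 PM.
The interview ends at 6:40 PM − 260 min = 2:20 PM.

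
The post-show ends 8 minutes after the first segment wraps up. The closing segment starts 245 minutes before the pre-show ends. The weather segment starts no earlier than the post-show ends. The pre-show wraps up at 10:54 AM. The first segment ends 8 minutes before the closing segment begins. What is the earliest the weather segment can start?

The closing segment starts at 10:54 AM − 245 min = 6:49 AM.
The first segment ends at 6:49 AM − 8 min = 6:41 AM.
The post-show ends at 6:41 AM + 8 min = 6:49 AM.
The weather segment is bounded by the post-show, so the earliest it can start is 6:49 AM.

6:49 AM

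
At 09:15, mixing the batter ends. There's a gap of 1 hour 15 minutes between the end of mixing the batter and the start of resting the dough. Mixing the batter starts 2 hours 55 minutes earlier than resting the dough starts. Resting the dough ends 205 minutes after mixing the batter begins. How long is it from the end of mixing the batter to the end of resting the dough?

Resting the dough starts at 09:15 + 75 min = 10:30.
Mixing the batter starts at 10:30 − 175 min = 07:35.
Resting the dough ends at 07:35 + 205 min = 11:00.
From 09:15 to 11:00 is 105 minutes.

105 minutes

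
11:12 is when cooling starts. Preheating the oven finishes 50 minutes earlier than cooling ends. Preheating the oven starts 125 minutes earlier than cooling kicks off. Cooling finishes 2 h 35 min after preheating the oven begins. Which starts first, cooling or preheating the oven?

preheating the oven

Preheating the oven starts at 11:12 − 125 min = 09:07.
Cooling starts at 11:12 and preheating the oven starts at 09:07, so preheating the oven is first.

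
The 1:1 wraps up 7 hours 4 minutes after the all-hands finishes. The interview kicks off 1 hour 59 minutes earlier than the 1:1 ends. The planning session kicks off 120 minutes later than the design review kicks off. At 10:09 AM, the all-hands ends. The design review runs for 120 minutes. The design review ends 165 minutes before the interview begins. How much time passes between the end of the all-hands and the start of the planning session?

The 1:1 ends at 10:09 AM + 424 min = 5:13 PM.
The interview starts at 5:13 PM − 119 min = 3:14 PM.
The design review ends at 3:14 PM − 165 min = 12:29 PM.
The design review starts at 12:29 PM − 120 min = 10:29 AM.
The planning session starts at 10:29 AM + 120 min = 12:29 PM.
From 10:09 AM to 12:29 PM is 140 minutes.

140 minutes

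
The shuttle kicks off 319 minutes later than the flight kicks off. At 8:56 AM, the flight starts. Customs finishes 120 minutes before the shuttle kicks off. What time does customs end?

12:15 PM

The shuttle starts at 8:56 AM + 319 min = 2:15 PM.
Customs ends at 2:15 PM − 120 min = 12:15 PM.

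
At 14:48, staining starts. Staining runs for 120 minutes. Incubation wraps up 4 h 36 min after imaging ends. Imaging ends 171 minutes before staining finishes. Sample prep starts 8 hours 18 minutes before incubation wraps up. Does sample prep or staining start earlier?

Staining ends at 14:48 + 120 min = 16:48.
Imaging ends at 16:48 − 171 min = 13:57.
Incubation ends at 13:57 + 276 min = 18:33.
Sample prep starts at 18:33 − 498 min = 10:15.
Sample prep starts at 10:15 and staining starts at 14:48, so sample prep is first.

sample prep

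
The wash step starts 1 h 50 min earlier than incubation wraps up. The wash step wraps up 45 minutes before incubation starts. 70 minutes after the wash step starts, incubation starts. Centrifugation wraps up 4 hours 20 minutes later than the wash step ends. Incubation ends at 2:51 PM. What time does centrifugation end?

The wash step starts at 2:51 PM − 110 min = 1:01 PM.
Incubation starts at 1:01 PM + 70 min = 2:11 PM.
The wash step ends at 2:11 PM − 45 min = 1:26 PM.
Centrifugation ends at 1:26 PM + 260 min = 5:46 PM.

5:46 PM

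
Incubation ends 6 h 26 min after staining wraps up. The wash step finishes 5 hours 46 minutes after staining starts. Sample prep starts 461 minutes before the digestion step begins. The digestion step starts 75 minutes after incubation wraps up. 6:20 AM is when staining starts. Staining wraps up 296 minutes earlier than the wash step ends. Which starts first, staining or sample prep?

The wash step ends at 6:20 AM + 346 min = 12:06 PM.
Staining ends at 12:06 PM − 296 min = 7:10 AM.
Incubation ends at 7:10 AM + 386 min = 1:36 PM.
The digestion step starts at 1:36 PM + 75 min = 2:51 PM.
Sample prep starts at 2:51 PM − 461 min = 7:10 AM.
Staining starts at 6:20 AM and sample prep starts at 7:10 AM, so staining is first.

staining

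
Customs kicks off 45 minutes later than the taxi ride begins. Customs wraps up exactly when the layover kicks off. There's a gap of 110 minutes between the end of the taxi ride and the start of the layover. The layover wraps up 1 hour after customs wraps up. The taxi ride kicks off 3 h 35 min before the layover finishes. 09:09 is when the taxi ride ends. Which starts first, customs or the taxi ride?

The layover starts at 09:09 + 110 min = 10:59.
So customs ends at 10:59.
The layover ends at 10:59 + 60 min = 11:59.
The taxi ride starts at 11:59 − 215 min = 08:24.
Customs starts at 08:24 + 45 min = 09:09.
Customs starts at 09:09 and the taxi ride starts at 08:24, so the taxi ride is first.

the taxi ride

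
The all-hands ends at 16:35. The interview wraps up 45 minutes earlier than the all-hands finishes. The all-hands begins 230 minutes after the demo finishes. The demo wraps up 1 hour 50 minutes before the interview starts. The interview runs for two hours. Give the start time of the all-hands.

15:50

The interview ends at 16:35 − 45 min = 15:50.
The interview starts at 15:50 − 120 min = 13:50.
The demo ends at 13:50 − 110 min = 12:00.
The all-hands starts at 12:00 + 230 min = 15:50.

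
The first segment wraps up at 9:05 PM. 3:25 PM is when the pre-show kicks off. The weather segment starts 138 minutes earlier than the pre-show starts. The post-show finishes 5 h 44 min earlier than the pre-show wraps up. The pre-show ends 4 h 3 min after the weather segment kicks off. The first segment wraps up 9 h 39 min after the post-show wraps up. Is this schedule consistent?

The weather segment starts at 3:25 PM − 138 min = 1:07 PM.
The pre-show ends at 1:07 PM + 243 min = 5:10 PM.
The post-show ends at 5:10 PM − 344 min = 11:26 AM.
The first segment ends at 11:26 AM + 579 min = 9:05 PM.
That matches the stated 9:05 PM, so the schedule is consistent.

Yes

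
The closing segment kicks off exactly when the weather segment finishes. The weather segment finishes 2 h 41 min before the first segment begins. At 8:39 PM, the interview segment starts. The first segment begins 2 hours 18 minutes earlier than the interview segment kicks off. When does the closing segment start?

The first segment starts at 8:39 PM − 138 min = 6:21 PM.
The weather segment ends at 6:21 PM − 161 min = 3:40 PM.
So the closing segment starts at 3:40 PM.

3:40 PM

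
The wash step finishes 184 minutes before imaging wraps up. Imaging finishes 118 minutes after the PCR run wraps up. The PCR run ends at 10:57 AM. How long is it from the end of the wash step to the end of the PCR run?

1 hour 6 minutes

Imaging ends at 10:57 AM + 118 min = 12:55 PM.
The wash step ends at 12:55 PM − 184 min = 9:51 AM.
From 9:51 AM to 10:57 AM is 1 hour 6 minutes.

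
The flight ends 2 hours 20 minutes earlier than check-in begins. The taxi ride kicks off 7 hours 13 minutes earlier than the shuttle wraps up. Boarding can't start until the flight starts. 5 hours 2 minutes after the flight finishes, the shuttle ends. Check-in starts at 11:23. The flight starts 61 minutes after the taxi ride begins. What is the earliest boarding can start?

The flight ends at 11:23 − 140 min = 09:03.
The shuttle ends at 09:03 + 302 min = 14:05.
The taxi ride starts at 14:05 − 433 min = 06:52.
The flight starts at 06:52 + 61 min = 07:53.
Boarding is bounded by the flight, so the earliest it can start is 07:53.

07:53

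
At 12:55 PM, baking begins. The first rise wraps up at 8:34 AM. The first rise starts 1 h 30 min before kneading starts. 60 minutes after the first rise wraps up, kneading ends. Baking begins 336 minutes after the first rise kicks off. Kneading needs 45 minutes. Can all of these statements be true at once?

Yes

Kneading ends at 8:34 AM + 60 min = 9:34 AM.
Kneading starts at 9:34 AM − 45 min = 8:49 AM.
The first rise starts at 8:49 AM − 90 min = 7:19 AM.
Baking starts at 7:19 AM + 336 min = 12:55 PM.
That matches the stated 12:55 PM, so the schedule is consistent.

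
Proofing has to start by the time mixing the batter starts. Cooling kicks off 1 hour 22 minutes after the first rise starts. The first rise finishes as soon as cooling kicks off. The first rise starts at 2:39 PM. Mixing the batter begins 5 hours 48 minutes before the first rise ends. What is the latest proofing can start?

Cooling starts at 2:39 PM + 82 min = 4:01 PM.
So the first rise ends at 4:01 PM.
Mixing the batter starts at 4:01 PM − 348 min = 10:13 AM.
Proofing is bounded by mixing the batter, so the latest it can start is 10:13 AM.

10:13 AM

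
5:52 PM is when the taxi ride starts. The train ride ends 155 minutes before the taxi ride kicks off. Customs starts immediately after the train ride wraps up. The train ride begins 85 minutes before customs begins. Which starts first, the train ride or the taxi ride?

the train ride

The train ride ends at 5:52 PM − 155 min = 3:17 PM.
So customs starts at 3:17 PM.
The train ride starts at 3:17 PM − 85 min = 1:52 PM.
The train ride starts at 1:52 PM and the taxi ride starts at 5:52 PM, so the train ride is first.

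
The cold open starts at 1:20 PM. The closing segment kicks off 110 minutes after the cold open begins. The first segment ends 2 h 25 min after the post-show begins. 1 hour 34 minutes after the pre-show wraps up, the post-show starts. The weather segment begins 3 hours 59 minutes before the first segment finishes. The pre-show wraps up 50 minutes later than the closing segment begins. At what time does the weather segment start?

The closing segment starts at 1:20 PM + 110 min = 3:10 PM.
The pre-show ends at 3:10 PM + 50 min = 4:00 PM.
The post-show starts at 4:00 PM + 94 min = 5:34 PM.
The first segment ends at 5:34 PM + 145 min = 7:59 PM.
The weather segment starts at 7:59 PM − 239 min = 4:00 PM.

4:00 PM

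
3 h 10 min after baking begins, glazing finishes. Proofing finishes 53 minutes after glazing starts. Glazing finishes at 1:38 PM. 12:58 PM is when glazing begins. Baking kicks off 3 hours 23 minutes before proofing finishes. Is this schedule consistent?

Proofing ends at 12:58 PM + 53 min = 1:51 PM.
Baking starts at 1:51 PM − 203 min = 10:28 AM.
Glazing ends at 10:28 AM + 190 min = 1:38 PM.
That matches the stated 1:38 PM, so the schedule is consistent.

Yes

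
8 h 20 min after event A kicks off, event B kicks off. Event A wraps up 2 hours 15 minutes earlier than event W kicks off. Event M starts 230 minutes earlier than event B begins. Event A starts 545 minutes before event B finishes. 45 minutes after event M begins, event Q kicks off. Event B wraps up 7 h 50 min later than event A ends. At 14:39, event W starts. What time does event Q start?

16:24

Event A ends at 14:39 − 135 min = 12:24.
Event B ends at 12:24 + 470 min = 20:14.
Event A starts at 20:14 − 545 min = 11:09.
Event B starts at 11:09 + 500 min = 19:29.
Event M starts at 19:29 − 230 min = 15:39.
Event Q starts at 15:39 + 45 min = 16:24.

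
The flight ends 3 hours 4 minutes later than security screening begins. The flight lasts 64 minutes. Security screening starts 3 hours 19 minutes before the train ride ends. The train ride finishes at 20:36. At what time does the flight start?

19:17

Security screening starts at 20:36 − 199 min = 17:17.
The flight ends at 17:17 + 184 min = 20:21.
The flight starts at 20:21 − 64 min = 19:17.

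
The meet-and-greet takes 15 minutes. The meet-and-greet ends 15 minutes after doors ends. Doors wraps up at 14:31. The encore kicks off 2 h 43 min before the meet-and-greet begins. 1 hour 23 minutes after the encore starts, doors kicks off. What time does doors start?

The meet-and-greet ends at 14:31 + 15 min = 14:46.
The meet-and-greet starts at 14:46 − 15 min = 14:31.
The encore starts at 14:31 − 163 min = 11:48.
Doors starts at 11:48 + 83 min = 13:11.

13:11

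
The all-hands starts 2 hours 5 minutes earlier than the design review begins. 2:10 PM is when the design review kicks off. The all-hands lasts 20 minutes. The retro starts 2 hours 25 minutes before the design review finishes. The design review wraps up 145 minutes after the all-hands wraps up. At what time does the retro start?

The all-hands starts at 2:10 PM − 125 min = 12:05 PM.
The all-hands ends at 12:05 PM + 20 min = 12:25 PM.
The design review ends at 12:25 PM + 145 min = 2:50 PM.
The retro starts at 2:50 PM − 145 min = 12:25 PM.

12:25 PM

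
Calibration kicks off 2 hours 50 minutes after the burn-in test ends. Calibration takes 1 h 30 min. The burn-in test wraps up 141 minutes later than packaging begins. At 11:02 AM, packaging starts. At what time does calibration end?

The burn-in test ends at 11:02 AM + 141 min = 1:23 PM.
Calibration starts at 1:23 PM + 170 min = 4:13 PM.
Calibration ends at 4:13 PM + 90 min = 5:43 PM.

5:43 PM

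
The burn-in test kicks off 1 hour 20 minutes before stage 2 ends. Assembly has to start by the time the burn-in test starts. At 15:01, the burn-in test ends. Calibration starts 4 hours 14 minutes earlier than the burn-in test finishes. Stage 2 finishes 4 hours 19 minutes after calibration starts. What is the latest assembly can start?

13:46

Calibration starts at 15:01 − 254 min = 10:47.
Stage 2 ends at 10:47 + 259 min = 15:06.
The burn-in test starts at 15:06 − 80 min = 13:46.
Assembly is bounded by the burn-in test, so the latest it can start is 13:46.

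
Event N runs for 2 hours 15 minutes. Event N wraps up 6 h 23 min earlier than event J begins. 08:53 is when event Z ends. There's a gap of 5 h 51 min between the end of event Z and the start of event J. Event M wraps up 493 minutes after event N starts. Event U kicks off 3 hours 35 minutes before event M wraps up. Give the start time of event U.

Event J starts at 08:53 + 351 min = 14:44.
Event N ends at 14:44 − 383 min = 08:21.
Event N starts at 08:21 − 135 min = 06:06.
Event M ends at 06:06 + 493 min = 14:19.
Event U starts at 14:19 − 215 min = 10:44.

10:44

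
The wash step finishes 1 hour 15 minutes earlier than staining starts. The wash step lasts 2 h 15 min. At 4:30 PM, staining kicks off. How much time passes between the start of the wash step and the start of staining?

The wash step ends at 4:30 PM − 75 min = 3:15 PM.
The wash step starts at 3:15 PM − 135 min = 1:00 PM.
From 1:00 PM to 4:30 PM is 3 h 30 min.

3 h 30 min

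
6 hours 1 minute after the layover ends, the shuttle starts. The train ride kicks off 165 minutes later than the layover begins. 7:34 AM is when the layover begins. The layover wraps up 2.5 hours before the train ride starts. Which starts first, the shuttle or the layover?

The train ride starts at 7:34 AM + 165 min = 10:19 AM.
The layover ends at 10:19 AM − 150 min = 7:49 AM.
The shuttle starts at 7:49 AM + 361 min = 1:50 PM.
The shuttle starts at 1:50 PM and the layover starts at 7:34 AM, so the layover is first.

the layover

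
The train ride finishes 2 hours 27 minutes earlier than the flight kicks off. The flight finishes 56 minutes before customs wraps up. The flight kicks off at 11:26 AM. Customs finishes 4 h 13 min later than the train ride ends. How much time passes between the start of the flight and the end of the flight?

The train ride ends at 11:26 AM − 147 min = 8:59 AM.
Customs ends at 8:59 AM + 253 min = 1:12 PM.
The flight ends at 1:12 PM − 56 min = 12:16 PM.
From 11:26 AM to 12:16 PM is 50 minutes.

50 minutes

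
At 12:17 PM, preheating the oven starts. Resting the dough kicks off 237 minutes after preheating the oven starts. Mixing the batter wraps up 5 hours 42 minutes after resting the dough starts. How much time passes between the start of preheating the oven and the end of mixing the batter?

9 hours 39 minutes

Resting the dough starts at 12:17 PM + 237 min = 4:14 PM.
Mixing the batter ends at 4:14 PM + 342 min = 9:56 PM.
From 12:17 PM to 9:56 PM is 9 hours 39 minutes.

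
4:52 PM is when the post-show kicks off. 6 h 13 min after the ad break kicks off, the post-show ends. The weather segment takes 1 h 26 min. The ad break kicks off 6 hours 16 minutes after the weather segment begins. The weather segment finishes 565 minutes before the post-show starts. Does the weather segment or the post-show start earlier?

the weather segment

The weather segment ends at 4:52 PM − 565 min = 7:27 AM.
The weather segment starts at 7:27 AM − 86 min = 6:01 AM.
The weather segment starts at 6:01 AM and the post-show starts at 4:52 PM, so the weather segment is first.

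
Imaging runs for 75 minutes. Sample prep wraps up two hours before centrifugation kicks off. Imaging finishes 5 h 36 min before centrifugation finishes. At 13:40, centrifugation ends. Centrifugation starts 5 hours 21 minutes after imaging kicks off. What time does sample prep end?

Imaging ends at 13:40 − 336 min = 08:04.
Imaging starts at 08:04 − 75 min = 06:49.
Centrifugation starts at 06:49 + 321 min = 12:10.
Sample prep ends at 12:10 − 120 min = 10:10.

10:10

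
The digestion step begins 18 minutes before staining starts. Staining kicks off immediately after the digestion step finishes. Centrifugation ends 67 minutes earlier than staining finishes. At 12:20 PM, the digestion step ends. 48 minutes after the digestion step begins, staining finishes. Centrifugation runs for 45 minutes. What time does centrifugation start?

10:58 AM

Staining starts at 12:20 PM.
The digestion step starts at 12:20 PM − 18 min = 12:02 PM.
Staining ends at 12:02 PM + 48 min = 12:50 PM.
Centrifugation ends at 12:50 PM − 67 min = 11:43 AM.
Centrifugation starts at 11:43 AM − 45 min = 10:58 AM.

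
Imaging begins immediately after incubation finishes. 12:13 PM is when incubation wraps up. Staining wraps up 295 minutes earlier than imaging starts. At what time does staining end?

Imaging starts at 12:13 PM.
Staining ends at 12:13 PM − 295 min = 7:18 AM.

7:18 AM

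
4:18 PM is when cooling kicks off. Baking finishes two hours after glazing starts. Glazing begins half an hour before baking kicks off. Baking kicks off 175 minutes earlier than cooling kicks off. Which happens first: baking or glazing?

glazing

Baking starts at 4:18 PM − 175 min = 1:23 PM.
Glazing starts at 1:23 PM − 30 min = 12:53 PM.
Baking starts at 1:23 PM and glazing starts at 12:53 PM, so glazing is first.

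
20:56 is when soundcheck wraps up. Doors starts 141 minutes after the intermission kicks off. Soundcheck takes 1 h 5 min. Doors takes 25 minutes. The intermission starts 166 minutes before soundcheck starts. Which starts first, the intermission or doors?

Soundcheck starts at 20:56 − 65 min = 19:51.
The intermission starts at 19:51 − 166 min = 17:05.
Doors starts at 17:05 + 141 min = 19:26.
The intermission starts at 17:05 and doors starts at 19:26, so the intermission is first.

the intermission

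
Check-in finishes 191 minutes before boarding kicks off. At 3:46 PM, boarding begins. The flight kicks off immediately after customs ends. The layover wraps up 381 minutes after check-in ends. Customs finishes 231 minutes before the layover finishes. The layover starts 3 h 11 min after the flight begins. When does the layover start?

Check-in ends at 3:46 PM − 191 min = 12:35 PM.
The layover ends at 12:35 PM + 381 min = 6:56 PM.
Customs ends at 6:56 PM − 231 min = 3:05 PM.
So the flight starts at 3:05 PM.
The layover starts at 3:05 PM + 191 min = 6:16 PM.

6:16 PM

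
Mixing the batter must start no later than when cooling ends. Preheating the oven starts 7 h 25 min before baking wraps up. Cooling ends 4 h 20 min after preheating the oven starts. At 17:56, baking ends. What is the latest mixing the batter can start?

Preheating the oven starts at 17:56 − 445 min = 10:31.
Cooling ends at 10:31 + 260 min = 14:51.
Mixing the batter is bounded by cooling, so the latest it can start is 14:51.

14:51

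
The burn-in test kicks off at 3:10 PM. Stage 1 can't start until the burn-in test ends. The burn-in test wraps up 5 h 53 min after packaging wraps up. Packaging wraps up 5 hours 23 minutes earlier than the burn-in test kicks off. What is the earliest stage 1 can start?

Packaging ends at 3:10 PM − 323 min = 9:47 AM.
The burn-in test ends at 9:47 AM + 353 min = 3:40 PM.
Stage 1 is bounded by the burn-in test, so the earliest it can start is 3:40 PM.

3:40 PM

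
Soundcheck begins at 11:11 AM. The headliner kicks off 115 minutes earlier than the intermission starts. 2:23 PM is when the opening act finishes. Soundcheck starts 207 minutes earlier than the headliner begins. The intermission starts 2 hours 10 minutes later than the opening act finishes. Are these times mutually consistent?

Yes

The intermission starts at 2:23 PM + 130 min = 4:33 PM.
The headliner starts at 4:33 PM − 115 min = 2:38 PM.
Soundcheck starts at 2:38 PM − 207 min = 11:11 AM.
That matches the stated 11:11 AM, so the schedule is consistent.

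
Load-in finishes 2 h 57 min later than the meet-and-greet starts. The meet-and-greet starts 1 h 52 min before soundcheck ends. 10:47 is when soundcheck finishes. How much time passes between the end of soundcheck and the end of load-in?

1 h 5 min

The meet-and-greet starts at 10:47 − 112 min = 08:55.
Load-in ends at 08:55 + 177 min = 11:52.
From 10:47 to 11:52 is 1 h 5 min.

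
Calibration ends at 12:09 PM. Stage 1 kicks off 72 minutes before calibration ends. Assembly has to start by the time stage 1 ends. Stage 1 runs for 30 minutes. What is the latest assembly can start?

Stage 1 starts at 12:09 PM − 72 min = 10:57 AM.
Stage 1 ends at 10:57 AM + 30 min = 11:27 AM.
Assembly is bounded by stage 1, so the latest it can start is 11:27 AM.

11:27 AM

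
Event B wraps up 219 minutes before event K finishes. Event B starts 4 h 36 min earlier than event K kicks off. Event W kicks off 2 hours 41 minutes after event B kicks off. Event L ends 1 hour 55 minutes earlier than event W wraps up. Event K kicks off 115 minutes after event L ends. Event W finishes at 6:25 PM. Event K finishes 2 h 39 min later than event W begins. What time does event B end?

Event L ends at 6:25 PM − 115 min = 4:30 PM.
Event K starts at 4:30 PM + 115 min = 6:25 PM.
Event B starts at 6:25 PM − 276 min = 1:49 PM.
Event W starts at 1:49 PM + 161 min = 4:30 PM.
Event K ends at 4:30 PM + 159 min = 7:09 PM.
Event B ends at 7:09 PM − 219 min = 3:30 PM.

3:30 PM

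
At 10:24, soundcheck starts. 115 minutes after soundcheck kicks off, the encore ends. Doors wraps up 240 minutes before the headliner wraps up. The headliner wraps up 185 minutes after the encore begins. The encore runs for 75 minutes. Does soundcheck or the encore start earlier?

The encore ends at 10:24 + 115 min = 12:19.
The encore starts at 12:19 − 75 min = 11:04.
Soundcheck starts at 10:24 and the encore starts at 11:04, so soundcheck is first.

soundcheck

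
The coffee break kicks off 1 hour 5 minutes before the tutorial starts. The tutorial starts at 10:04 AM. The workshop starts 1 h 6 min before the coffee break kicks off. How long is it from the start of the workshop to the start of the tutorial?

The coffee break starts at 10:04 AM − 65 min = 8:59 AM.
The workshop starts at 8:59 AM − 66 min = 7:53 AM.
From 7:53 AM to 10:04 AM is 2 h 11 min.

2 h 11 min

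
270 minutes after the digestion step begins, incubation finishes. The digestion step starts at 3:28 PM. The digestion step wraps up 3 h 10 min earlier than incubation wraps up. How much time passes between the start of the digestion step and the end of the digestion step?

1 h 20 min

Incubation ends at 3:28 PM + 270 min = 7:58 PM.
The digestion step ends at 7:58 PM − 190 min = 4:48 PM.
From 3:28 PM to 4:48 PM is 1 h 20 min.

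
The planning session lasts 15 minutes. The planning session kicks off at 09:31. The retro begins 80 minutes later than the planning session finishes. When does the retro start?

11:06

The planning session ends at 09:31 + 15 min = 09:46.
The retro starts at 09:46 + 80 min = 11:06.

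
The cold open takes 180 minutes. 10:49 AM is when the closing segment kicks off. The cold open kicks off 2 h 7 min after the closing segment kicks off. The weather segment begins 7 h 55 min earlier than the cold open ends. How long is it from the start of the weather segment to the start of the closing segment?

The cold open starts at 10:49 AM + 127 min = 12:56 PM.
The cold open ends at 12:56 PM + 180 min = 3:56 PM.
The weather segment starts at 3:56 PM − 475 min = 8:01 AM.
From 8:01 AM to 10:49 AM is 168 minutes.

168 minutes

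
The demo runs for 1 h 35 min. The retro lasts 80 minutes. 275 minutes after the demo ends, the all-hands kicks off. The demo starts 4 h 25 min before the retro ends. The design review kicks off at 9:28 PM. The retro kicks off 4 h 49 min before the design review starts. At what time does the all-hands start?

7:44 PM

The retro starts at 9:28 PM − 289 min = 4:39 PM.
The retro ends at 4:39 PM + 80 min = 5:59 PM.
The demo starts at 5:59 PM − 265 min = 1:34 PM.
The demo ends at 1:34 PM + 95 min = 3:09 PM.
The all-hands starts at 3:09 PM + 275 min = 7:44 PM.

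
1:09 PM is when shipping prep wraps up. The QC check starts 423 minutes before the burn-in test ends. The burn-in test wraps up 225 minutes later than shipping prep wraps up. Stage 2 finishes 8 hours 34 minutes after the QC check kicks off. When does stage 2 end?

6:25 PM

The burn-in test ends at 1:09 PM + 225 min = 4:54 PM.
The QC check starts at 4:54 PM − 423 min = 9:51 AM.
Stage 2 ends at 9:51 AM + 514 min = 6:25 PM.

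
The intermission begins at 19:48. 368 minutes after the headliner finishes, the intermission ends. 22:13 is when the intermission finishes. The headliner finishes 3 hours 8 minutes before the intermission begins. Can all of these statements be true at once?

No

The headliner ends at 19:48 − 188 min = 16:40.
The intermission ends at 16:40 + 368 min = 22:48.
But the intermission is also said to end at 22:13 — a 35-minute conflict.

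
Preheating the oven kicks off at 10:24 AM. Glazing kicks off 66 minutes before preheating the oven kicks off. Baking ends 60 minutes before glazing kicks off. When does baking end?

8:18 AM

Glazing starts at 10:24 AM − 66 min = 9:18 AM.
Baking ends at 9:18 AM − 60 min = 8:18 AM.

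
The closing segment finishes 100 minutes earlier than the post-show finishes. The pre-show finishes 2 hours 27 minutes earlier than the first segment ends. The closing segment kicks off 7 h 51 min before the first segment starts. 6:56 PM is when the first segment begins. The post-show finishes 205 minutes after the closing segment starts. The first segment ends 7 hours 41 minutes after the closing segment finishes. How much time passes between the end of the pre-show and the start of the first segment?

The closing segment starts at 6:56 PM − 471 min = 11:05 AM.
The post-show ends at 11:05 AM + 205 min = 2:30 PM.
The closing segment ends at 2:30 PM − 100 min = 12:50 PM.
The first segment ends at 12:50 PM + 461 min = 8:31 PM.
The pre-show ends at 8:31 PM − 147 min = 6:04 PM.
From 6:04 PM to 6:56 PM is 52 minutes.

52 minutes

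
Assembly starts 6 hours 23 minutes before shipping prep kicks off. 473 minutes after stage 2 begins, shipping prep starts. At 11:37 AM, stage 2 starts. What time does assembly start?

Shipping prep starts at 11:37 AM + 473 min = 7:30 PM.
Assembly starts at 7:30 PM − 383 min = 1:07 PM.

1:07 PM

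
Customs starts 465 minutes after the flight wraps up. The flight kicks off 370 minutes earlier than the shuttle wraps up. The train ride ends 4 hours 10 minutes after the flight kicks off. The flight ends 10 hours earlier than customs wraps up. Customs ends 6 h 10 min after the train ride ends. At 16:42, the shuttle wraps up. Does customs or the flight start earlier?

the flight

The flight starts at 16:42 − 370 min = 10:32.
The train ride ends at 10:32 + 250 min = 14:42.
Customs ends at 14:42 + 370 min = 20:52.
The flight ends at 20:52 − 600 min = 10:52.
Customs starts at 10:52 + 465 min = 18:37.
Customs starts at 18:37 and the flight starts at 10:32, so the flight is first.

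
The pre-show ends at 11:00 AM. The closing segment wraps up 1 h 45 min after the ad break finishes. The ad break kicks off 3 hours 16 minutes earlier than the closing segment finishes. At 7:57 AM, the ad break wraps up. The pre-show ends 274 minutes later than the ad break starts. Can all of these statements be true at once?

Yes

The closing segment ends at 7:57 AM + 105 min = 9:42 AM.
The ad break starts at 9:42 AM − 196 min = 6:26 AM.
The pre-show ends at 6:26 AM + 274 min = 11:00 AM.
That matches the stated 11:00 AM, so the schedule is consistent.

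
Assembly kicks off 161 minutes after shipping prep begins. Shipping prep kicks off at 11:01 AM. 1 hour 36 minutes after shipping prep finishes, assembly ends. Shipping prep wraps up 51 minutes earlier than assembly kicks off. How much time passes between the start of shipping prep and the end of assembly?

206 minutes

Assembly starts at 11:01 AM + 161 min = 1:42 PM.
Shipping prep ends at 1:42 PM − 51 min = 12:51 PM.
Assembly ends at 12:51 PM + 96 min = 2:27 PM.
From 11:01 AM to 2:27 PM is 206 minutes.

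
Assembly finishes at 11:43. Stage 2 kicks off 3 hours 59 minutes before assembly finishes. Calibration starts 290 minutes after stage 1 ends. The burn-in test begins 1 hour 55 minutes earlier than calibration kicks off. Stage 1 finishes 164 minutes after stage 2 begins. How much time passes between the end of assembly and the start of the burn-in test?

1 hour 40 minutes

Stage 2 starts at 11:43 − 239 min = 07:44.
Stage 1 ends at 07:44 + 164 min = 10:28.
Calibration starts at 10:28 + 290 min = 15:18.
The burn-in test starts at 15:18 − 115 min = 13:23.
From 11:43 to 13:23 is 1 hour 40 minutes.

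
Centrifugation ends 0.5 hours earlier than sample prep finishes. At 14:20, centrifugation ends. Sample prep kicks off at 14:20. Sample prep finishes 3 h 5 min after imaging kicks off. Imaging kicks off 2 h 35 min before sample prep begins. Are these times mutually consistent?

Yes

Imaging starts at 14:20 − 155 min = 11:45.
Sample prep ends at 11:45 + 185 min = 14:50.
Centrifugation ends at 14:50 − 30 min = 14:20.
That matches the stated 14:20, so the schedule is consistent.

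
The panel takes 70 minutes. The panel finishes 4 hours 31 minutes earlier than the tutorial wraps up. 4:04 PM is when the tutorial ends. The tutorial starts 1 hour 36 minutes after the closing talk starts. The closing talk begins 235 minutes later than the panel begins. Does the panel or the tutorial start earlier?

The panel ends at 4:04 PM − 271 min = 11:33 AM.
The panel starts at 11:33 AM − 70 min = 10:23 AM.
The closing talk starts at 10:23 AM + 235 min = 2:18 PM.
The tutorial starts at 2:18 PM + 96 min = 3:54 PM.
The panel starts at 10:23 AM and the tutorial starts at 3:54 PM, so the panel is first.

the panel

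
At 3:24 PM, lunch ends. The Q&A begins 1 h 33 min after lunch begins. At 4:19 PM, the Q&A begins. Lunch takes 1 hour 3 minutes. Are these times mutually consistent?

Lunch starts at 3:24 PM − 63 min = 2:21 PM.
The Q&A starts at 2:21 PM + 93 min = 3:54 PM.
But the Q&A is also said to start at 4:19 PM — a 25-minute conflict.

No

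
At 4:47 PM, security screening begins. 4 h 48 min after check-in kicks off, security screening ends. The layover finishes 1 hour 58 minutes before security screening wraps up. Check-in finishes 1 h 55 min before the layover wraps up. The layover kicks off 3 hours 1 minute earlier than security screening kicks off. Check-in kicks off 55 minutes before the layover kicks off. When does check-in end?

The layover starts at 4:47 PM − 181 min = 1:46 PM.
Check-in starts at 1:46 PM − 55 min = 12:51 PM.
Security screening ends at 12:51 PM + 288 min = 5:39 PM.
The layover ends at 5:39 PM − 118 min = 3:41 PM.
Check-in ends at 3:41 PM − 115 min = 1:46 PM.

1:46 PM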